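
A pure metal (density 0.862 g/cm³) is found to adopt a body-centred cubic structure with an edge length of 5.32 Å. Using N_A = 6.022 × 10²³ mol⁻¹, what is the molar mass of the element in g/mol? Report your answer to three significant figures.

39.1 g/mol

A BCC cell has Z = 2 atoms; a = 5.320 × 10^-8 cm.
M = ρ·N_A·a³/Z = 0.862 × 6.022 × 10²³ × 1.506 × 10^-22 / 2 = 39.1 g/mol.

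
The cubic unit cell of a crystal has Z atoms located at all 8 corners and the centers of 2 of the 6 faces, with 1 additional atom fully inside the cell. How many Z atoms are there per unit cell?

3

Corner atoms are shared by 8 cells (1/8 each), face atoms by 2 (1/2 each), interior atoms are unshared.
Net atoms = 8 × 1/8 + 2 × 1/2 + 1 = 1 + 1 + 1 = 3.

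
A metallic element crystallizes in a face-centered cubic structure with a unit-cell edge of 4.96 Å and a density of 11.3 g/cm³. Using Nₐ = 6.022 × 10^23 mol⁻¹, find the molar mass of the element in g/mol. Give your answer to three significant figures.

208 g/mol

An FCC cell has Z = 4 atoms; a = 4.960 × 10^-8 cm.
M = ρ·N_A·a³/Z = 11.3 × 6.022 × 10²³ × 1.220 × 10^-22 / 4 = 208 g/mol.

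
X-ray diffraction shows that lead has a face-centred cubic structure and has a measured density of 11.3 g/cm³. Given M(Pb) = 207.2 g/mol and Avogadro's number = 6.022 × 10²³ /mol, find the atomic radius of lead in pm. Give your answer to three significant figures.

175 pm

For an FCC cell (Z = 4), a³ = Z·M/(N_A·ρ) = 4 × 207.2 / (6.022 × 10²³ × 11.30) = 1.218 × 10^-22 cm³, so a = 4.957 × 10^-8 cm = 495.7 pm.
Atoms touch along the face diagonal, so √2·a = 4r, so r = 0.3536 × a = 175 pm.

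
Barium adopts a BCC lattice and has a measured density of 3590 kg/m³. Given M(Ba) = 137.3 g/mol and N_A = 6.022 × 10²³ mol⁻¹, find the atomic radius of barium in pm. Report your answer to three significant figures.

For a BCC cell (Z = 2), a³ = Z·M/(N_A·ρ) = 2 × 137.3 / (6.022 × 10²³ × 3.590) = 1.270 × 10^-22 cm³, so a = 5.027 × 10^-8 cm = 502.7 pm.
Atoms touch along the body diagonal, so √3·a = 4r, so r = 0.4330 × a = 218 pm.

218 pm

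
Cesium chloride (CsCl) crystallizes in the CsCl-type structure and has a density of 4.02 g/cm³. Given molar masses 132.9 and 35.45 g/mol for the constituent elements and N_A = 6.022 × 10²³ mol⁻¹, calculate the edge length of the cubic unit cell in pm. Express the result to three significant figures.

M(CsCl) = 168.35 g/mol; Z = 1 formula unit per cell.
a³ = Z·M/(N_A·ρ) = 1 × 168.35 / (6.022 × 10²³ × 4.02) = 6.954 × 10^-23 cm³, so a = 4.112 × 10^-8 cm = 411 pm.

411 pm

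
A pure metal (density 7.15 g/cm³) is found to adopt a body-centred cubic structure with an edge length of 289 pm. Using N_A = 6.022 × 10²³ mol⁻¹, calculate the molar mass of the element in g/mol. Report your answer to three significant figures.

52.0 g/mol

A BCC cell has Z = 2 atoms; a = 2.890 × 10^-8 cm.
M = ρ·N_A·a³/Z = 7.15 × 6.022 × 10²³ × 2.414 × 10^-23 / 2 = 52.0 g/mol.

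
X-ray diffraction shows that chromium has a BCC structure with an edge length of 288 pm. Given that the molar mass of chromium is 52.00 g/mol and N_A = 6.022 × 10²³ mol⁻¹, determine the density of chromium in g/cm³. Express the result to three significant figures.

7.23 g/cm³

A BCC unit cell contains Z = 2 atoms.
Cell volume: a³ = (288 pm)³ = (2.880 × 10^-8 cm)³ = 2.389 × 10^-23 cm³.
ρ = Z·M/(N_A·a³) = 2 × 52.00 / (6.022 × 10²³ × 2.389 × 10^-23) = 7.230 g/cm³.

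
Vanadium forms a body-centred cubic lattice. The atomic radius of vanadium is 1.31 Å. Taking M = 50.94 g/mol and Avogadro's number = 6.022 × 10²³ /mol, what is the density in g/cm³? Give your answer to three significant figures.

In a BCC lattice, atoms touch along the body diagonal, so √3·a = 4r, giving a = 3.025 Å = 3.025 × 10^-8 cm.
With Z = 2, ρ = Z·M/(N_A·a³) = 2 × 50.94 / (6.022 × 10²³ × 2.769 × 10^-23) = 6.110 g/cm³.

6.11 g/cm³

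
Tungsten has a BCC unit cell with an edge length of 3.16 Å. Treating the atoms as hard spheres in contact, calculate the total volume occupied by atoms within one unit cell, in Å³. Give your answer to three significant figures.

In a BCC lattice atoms touch along the body diagonal, so √3·a = 4r, so r = 0.4330a = 1.368 Å.
V_atoms = Z × (4/3)πr³ = 2 × (4/3)π × (1.368)³ = 21.5 Å³.

21.5 Å³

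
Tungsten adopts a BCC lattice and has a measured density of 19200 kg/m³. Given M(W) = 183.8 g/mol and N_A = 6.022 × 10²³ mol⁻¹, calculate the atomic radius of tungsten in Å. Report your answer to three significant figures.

For a BCC cell (Z = 2), a³ = Z·M/(N_A·ρ) = 2 × 183.8 / (6.022 × 10²³ × 19.20) = 3.179 × 10^-23 cm³, so a = 3.168 × 10^-8 cm = 3.168 Å.
Atoms touch along the body diagonal, so √3·a = 4r, so r = 0.4330 × a = 1.37 Å.

1.37 Å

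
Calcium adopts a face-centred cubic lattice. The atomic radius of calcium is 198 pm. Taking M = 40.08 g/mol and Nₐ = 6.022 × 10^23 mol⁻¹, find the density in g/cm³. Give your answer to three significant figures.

1.52 g/cm³

In an FCC lattice, atoms touch along the face diagonal, so √2·a = 4r, giving a = 560.0 pm = 5.600 × 10^-8 cm.
With Z = 4, ρ = Z·M/(N_A·a³) = 4 × 40.08 / (6.022 × 10²³ × 1.756 × 10^-22) = 1.516 g/cm³.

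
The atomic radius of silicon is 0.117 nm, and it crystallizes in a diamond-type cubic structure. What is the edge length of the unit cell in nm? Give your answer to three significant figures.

0.540 nm

In a diamond cubic lattice, nearest neighbors lie along the body diagonal with √3·a = 8r.
a = 8r/√3 = 8 × 0.117 / 1.7321 = 0.540 nm.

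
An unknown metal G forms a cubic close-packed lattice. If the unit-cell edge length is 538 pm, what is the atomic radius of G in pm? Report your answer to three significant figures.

190 pm

In an FCC lattice, atoms touch along the face diagonal, so √2·a = 4r.
r = √2·a/4 = 1.4142 × 538 / 4 = 190 pm.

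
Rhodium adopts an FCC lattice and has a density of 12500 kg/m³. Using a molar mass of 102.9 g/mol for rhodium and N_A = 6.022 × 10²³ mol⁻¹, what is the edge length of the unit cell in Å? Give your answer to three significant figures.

3.80 Å

With Z = 4 atoms per FCC cell, a³ = Z·M/(N_A·ρ) = 4 × 102.9 / (6.022 × 10²³ × 12.50 g/cm³) = 5.468 × 10^-23 cm³.
a = (5.468 × 10^-23)^(1/3) = 3.796 × 10^-8 cm = 3.80 Å.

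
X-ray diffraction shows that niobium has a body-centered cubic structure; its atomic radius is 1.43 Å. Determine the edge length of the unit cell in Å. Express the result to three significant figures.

In a BCC lattice, atoms touch along the body diagonal, so √3·a = 4r.
a = 4r/√3 = 4 × 1.43 / 1.7321 = 3.30 Å.

3.30 Å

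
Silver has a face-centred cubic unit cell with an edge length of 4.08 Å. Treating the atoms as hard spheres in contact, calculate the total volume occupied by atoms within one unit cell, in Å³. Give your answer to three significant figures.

In an FCC lattice atoms touch along the face diagonal, so √2·a = 4r, so r = 0.3536a = 1.442 Å.
V_atoms = Z × (4/3)πr³ = 4 × (4/3)π × (1.442)³ = 50.3 Å³.

50.3 Å³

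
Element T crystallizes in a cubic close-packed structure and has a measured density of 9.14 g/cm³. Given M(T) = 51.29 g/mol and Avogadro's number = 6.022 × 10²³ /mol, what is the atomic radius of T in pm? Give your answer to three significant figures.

For an FCC cell (Z = 4), a³ = Z·M/(N_A·ρ) = 4 × 51.29 / (6.022 × 10²³ × 9.140) = 3.727 × 10^-23 cm³, so a = 3.340 × 10^-8 cm = 334.0 pm.
Atoms touch along the face diagonal, so √2·a = 4r, so r = 0.3536 × a = 118 pm.

118 pm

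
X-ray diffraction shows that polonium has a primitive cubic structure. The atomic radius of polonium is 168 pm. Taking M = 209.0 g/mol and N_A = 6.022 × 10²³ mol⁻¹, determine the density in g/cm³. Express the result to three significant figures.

In a simple cubic lattice, atoms touch along the cell edge, so a = 2r, giving a = 336.0 pm = 3.360 × 10^-8 cm.
With Z = 1, ρ = Z·M/(N_A·a³) = 1 × 209.0 / (6.022 × 10²³ × 3.793 × 10^-23) = 9.149 g/cm³.

9.15 g/cm³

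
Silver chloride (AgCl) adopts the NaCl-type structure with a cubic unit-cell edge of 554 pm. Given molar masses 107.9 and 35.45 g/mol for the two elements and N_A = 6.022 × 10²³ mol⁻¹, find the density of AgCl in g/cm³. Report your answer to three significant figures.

The NaCl-type structure contains Z = 4 formula units per cell; M(AgCl) = 107.9 + 35.45 = 143.35 g/mol.
a³ = (5.540 × 10^-8 cm)³ = 1.700 × 10^-22 cm³.
ρ = 4 × 143.35 / (6.022 × 10²³ × 1.700 × 10^-22) = 5.600 g/cm³.

5.60 g/cm³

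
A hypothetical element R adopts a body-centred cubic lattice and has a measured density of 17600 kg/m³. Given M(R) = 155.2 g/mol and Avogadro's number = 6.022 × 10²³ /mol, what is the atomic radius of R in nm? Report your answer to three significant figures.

0.133 nm

For a BCC cell (Z = 2), a³ = Z·M/(N_A·ρ) = 2 × 155.2 / (6.022 × 10²³ × 17.60) = 2.929 × 10^-23 cm³, so a = 3.082 × 10^-8 cm = 0.3082 nm.
Atoms touch along the body diagonal, so √3·a = 4r, so r = 0.4330 × a = 0.133 nm.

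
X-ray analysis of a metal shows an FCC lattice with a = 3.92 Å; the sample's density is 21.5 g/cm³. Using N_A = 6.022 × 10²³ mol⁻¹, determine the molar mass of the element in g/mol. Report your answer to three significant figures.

An FCC cell has Z = 4 atoms; a = 3.920 × 10^-8 cm.
M = ρ·N_A·a³/Z = 21.5 × 6.022 × 10²³ × 6.024 × 10^-23 / 4 = 195 g/mol.

195 g/mol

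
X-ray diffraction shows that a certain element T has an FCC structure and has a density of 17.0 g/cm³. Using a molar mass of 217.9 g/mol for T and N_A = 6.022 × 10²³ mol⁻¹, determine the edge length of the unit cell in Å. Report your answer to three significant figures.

4.40 Å

With Z = 4 atoms per FCC cell, a³ = Z·M/(N_A·ρ) = 4 × 217.9 / (6.022 × 10²³ × 17.00 g/cm³) = 8.514 × 10^-23 cm³.
a = (8.514 × 10^-23)^(1/3) = 4.399 × 10^-8 cm = 4.40 Å.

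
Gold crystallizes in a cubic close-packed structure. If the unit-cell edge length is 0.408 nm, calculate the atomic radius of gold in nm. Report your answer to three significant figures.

0.144 nm

In an FCC lattice, atoms touch along the face diagonal, so √2·a = 4r.
r = √2·a/4 = 1.4142 × 0.408 / 4 = 0.144 nm.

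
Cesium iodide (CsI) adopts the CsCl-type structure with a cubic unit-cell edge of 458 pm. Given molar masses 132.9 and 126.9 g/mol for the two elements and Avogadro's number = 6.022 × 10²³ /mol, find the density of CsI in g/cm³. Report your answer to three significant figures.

The CsCl-type structure contains Z = 1 formula unit per cell; M(CsI) = 132.9 + 126.9 = 259.8 g/mol.
a³ = (4.580 × 10^-8 cm)³ = 9.607 × 10^-23 cm³.
ρ = 1 × 259.8 / (6.022 × 10²³ × 9.607 × 10^-23) = 4.491 g/cm³.

4.49 g/cm³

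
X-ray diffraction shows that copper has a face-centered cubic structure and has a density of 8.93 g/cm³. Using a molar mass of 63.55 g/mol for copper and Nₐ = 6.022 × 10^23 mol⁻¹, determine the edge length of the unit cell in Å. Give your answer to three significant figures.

With Z = 4 atoms per FCC cell, a³ = Z·M/(N_A·ρ) = 4 × 63.55 / (6.022 × 10²³ × 8.930 g/cm³) = 4.727 × 10^-23 cm³.
a = (4.727 × 10^-23)^(1/3) = 3.616 × 10^-8 cm = 3.62 Å.

3.62 Å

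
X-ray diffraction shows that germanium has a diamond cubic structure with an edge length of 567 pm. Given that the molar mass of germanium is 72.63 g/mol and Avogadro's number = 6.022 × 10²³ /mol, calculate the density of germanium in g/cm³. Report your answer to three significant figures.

5.29 g/cm³

A diamond cubic unit cell contains Z = 8 atoms.
Cell volume: a³ = (567 pm)³ = (5.670 × 10^-8 cm)³ = 1.823 × 10^-22 cm³.
ρ = Z·M/(N_A·a³) = 8 × 72.63 / (6.022 × 10²³ × 1.823 × 10^-22) = 5.293 g/cm³.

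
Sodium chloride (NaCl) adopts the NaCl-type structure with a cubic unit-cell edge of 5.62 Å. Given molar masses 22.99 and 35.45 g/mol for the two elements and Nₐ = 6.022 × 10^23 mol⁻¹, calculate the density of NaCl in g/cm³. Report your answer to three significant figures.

The NaCl-type structure contains Z = 4 formula units per cell; M(NaCl) = 22.99 + 35.45 = 58.44 g/mol.
a³ = (5.620 × 10^-8 cm)³ = 1.775 × 10^-22 cm³.
ρ = 4 × 58.44 / (6.022 × 10²³ × 1.775 × 10^-22) = 2.187 g/cm³.

2.19 g/cm³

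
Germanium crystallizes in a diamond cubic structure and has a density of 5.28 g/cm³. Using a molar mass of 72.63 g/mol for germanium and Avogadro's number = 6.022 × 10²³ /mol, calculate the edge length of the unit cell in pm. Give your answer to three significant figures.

With Z = 8 atoms per diamond cubic cell, a³ = Z·M/(N_A·ρ) = 8 × 72.63 / (6.022 × 10²³ × 5.280 g/cm³) = 1.827 × 10^-22 cm³.
a = (1.827 × 10^-22)^(1/3) = 5.675 × 10^-8 cm = 567 pm.

567 pm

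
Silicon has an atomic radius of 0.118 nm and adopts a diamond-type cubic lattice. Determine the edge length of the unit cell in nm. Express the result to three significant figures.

0.545 nm

In a diamond cubic lattice, nearest neighbors lie along the body diagonal with √3·a = 8r.
a = 8r/√3 = 8 × 0.118 / 1.7321 = 0.545 nm.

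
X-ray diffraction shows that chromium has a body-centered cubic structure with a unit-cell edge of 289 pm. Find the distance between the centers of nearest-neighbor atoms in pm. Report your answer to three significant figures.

In a BCC structure, atoms touch along the body diagonal, so √3·a = 4r; the nearest-neighbor distance equals 2r = 0.8660·a.
d = 0.8660 × 289 = 250 pm.

250 pm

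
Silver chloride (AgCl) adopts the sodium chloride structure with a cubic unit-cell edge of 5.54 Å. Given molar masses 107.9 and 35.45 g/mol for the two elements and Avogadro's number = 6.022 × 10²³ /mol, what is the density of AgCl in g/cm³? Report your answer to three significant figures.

5.60 g/cm³

The sodium chloride structure contains Z = 4 formula units per cell; M(AgCl) = 107.9 + 35.45 = 143.35 g/mol.
a³ = (5.540 × 10^-8 cm)³ = 1.700 × 10^-22 cm³.
ρ = 4 × 143.35 / (6.022 × 10²³ × 1.700 × 10^-22) = 5.600 g/cm³.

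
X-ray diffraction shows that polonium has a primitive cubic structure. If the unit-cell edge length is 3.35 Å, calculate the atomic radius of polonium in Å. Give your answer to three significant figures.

1.68 Å

In a simple cubic lattice, atoms touch along the cell edge, so a = 2r.
r = a/2 = 3.35/2 = 1.68 Å.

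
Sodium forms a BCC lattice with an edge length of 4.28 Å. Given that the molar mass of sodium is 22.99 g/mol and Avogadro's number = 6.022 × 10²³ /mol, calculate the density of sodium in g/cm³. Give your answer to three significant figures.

0.974 g/cm³

A BCC unit cell contains Z = 2 atoms.
Cell volume: a³ = (4.28 Å)³ = (4.280 × 10^-8 cm)³ = 7.840 × 10^-23 cm³.
ρ = Z·M/(N_A·a³) = 2 × 22.99 / (6.022 × 10²³ × 7.840 × 10^-23) = 0.9739 g/cm³.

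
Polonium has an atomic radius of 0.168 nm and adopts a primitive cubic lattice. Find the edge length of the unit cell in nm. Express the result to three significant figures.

In a simple cubic lattice, atoms touch along the cell edge, so a = 2r.
a = 2r = 2 × 0.168 = 0.336 nm.

0.336 nm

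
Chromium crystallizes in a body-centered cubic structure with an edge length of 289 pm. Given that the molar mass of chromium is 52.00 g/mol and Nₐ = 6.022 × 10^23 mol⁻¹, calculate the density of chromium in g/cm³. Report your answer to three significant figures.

7.15 g/cm³

A BCC unit cell contains Z = 2 atoms.
Cell volume: a³ = (289 pm)³ = (2.890 × 10^-8 cm)³ = 2.414 × 10^-23 cm³.
ρ = Z·M/(N_A·a³) = 2 × 52.00 / (6.022 × 10²³ × 2.414 × 10^-23) = 7.155 g/cm³.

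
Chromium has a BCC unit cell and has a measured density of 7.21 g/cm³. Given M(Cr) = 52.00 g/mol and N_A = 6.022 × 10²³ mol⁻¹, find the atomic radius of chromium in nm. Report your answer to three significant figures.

0.125 nm

For a BCC cell (Z = 2), a³ = Z·M/(N_A·ρ) = 2 × 52.00 / (6.022 × 10²³ × 7.210) = 2.395 × 10^-23 cm³, so a = 2.883 × 10^-8 cm = 0.2883 nm.
Atoms touch along the body diagonal, so √3·a = 4r, so r = 0.4330 × a = 0.125 nm.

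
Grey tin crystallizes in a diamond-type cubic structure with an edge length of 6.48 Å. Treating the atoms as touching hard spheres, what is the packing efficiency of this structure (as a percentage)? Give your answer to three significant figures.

34.0%

In a diamond cubic lattice nearest neighbors lie along the body diagonal with √3·a = 8r, so r = 0.2165a = 1.403 Å.
Packing fraction = Z·(4/3)πr³ / a³ = 8 × (4/3)π × (1.403)³ / (6.48)³ = 0.3401 = 34.0%.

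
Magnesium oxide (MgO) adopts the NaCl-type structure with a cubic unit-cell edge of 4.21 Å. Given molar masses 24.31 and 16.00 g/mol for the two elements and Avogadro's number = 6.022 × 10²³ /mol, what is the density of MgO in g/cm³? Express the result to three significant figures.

The NaCl-type structure contains Z = 4 formula units per cell; M(MgO) = 24.31 + 16.00 = 40.31 g/mol.
a³ = (4.210 × 10^-8 cm)³ = 7.462 × 10^-23 cm³.
ρ = 4 × 40.31 / (6.022 × 10²³ × 7.462 × 10^-23) = 3.588 g/cm³.

3.59 g/cm³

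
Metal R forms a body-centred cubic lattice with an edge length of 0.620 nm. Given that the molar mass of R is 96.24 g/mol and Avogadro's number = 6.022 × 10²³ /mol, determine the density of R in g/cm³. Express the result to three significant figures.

1.34 g/cm³

A BCC unit cell contains Z = 2 atoms.
Cell volume: a³ = (0.620 nm)³ = (6.200 × 10^-8 cm)³ = 2.383 × 10^-22 cm³.
ρ = Z·M/(N_A·a³) = 2 × 96.24 / (6.022 × 10²³ × 2.383 × 10^-22) = 1.341 g/cm³.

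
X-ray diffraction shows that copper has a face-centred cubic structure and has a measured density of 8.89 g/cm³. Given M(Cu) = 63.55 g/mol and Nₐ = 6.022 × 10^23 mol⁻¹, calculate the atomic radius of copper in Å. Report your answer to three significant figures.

1.28 Å

For an FCC cell (Z = 4), a³ = Z·M/(N_A·ρ) = 4 × 63.55 / (6.022 × 10²³ × 8.890) = 4.748 × 10^-23 cm³, so a = 3.621 × 10^-8 cm = 3.621 Å.
Atoms touch along the face diagonal, so √2·a = 4r, so r = 0.3536 × a = 1.28 Å.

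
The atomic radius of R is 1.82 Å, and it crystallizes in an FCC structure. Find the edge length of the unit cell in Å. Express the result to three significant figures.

5.15 Å

In an FCC lattice, atoms touch along the face diagonal, so √2·a = 4r.
a = 4r/√2 = 4 × 1.82 / 1.4142 = 5.15 Å.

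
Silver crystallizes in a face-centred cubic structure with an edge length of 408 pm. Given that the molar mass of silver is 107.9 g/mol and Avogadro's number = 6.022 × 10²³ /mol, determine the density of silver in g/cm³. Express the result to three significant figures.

An FCC unit cell contains Z = 4 atoms.
Cell volume: a³ = (408 pm)³ = (4.080 × 10^-8 cm)³ = 6.792 × 10^-23 cm³.
ρ = Z·M/(N_A·a³) = 4 × 107.9 / (6.022 × 10²³ × 6.792 × 10^-23) = 10.55 g/cm³.

10.6 g/cm³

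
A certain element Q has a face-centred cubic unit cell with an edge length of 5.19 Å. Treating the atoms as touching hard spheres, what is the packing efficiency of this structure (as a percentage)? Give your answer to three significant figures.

74.0%

In an FCC lattice atoms touch along the face diagonal, so √2·a = 4r, so r = 0.3536a = 1.835 Å.
Packing fraction = Z·(4/3)πr³ / a³ = 4 × (4/3)π × (1.835)³ / (5.19)³ = 0.7405 = 74.0%.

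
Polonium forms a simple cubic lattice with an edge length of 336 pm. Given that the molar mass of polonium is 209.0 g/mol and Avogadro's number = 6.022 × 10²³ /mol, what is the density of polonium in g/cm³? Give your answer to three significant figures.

A simple cubic unit cell contains Z = 1 atom.
Cell volume: a³ = (336 pm)³ = (3.360 × 10^-8 cm)³ = 3.793 × 10^-23 cm³.
ρ = Z·M/(N_A·a³) = 1 × 209.0 / (6.022 × 10²³ × 3.793 × 10^-23) = 9.149 g/cm³.

9.15 g/cm³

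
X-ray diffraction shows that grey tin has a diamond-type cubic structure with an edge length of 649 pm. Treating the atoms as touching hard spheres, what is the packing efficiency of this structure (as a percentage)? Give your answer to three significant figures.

34.0%

In a diamond cubic lattice nearest neighbors lie along the body diagonal with √3·a = 8r, so r = 0.2165a = 140.5 pm.
Packing fraction = Z·(4/3)πr³ / a³ = 8 × (4/3)π × (140.5)³ / (649)³ = 0.3401 = 34.0%.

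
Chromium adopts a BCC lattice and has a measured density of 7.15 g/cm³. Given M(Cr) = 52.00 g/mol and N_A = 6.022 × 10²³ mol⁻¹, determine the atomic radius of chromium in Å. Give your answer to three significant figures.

For a BCC cell (Z = 2), a³ = Z·M/(N_A·ρ) = 2 × 52.00 / (6.022 × 10²³ × 7.150) = 2.415 × 10^-23 cm³, so a = 2.891 × 10^-8 cm = 2.891 Å.
Atoms touch along the body diagonal, so √3·a = 4r, so r = 0.4330 × a = 1.25 Å.

1.25 Å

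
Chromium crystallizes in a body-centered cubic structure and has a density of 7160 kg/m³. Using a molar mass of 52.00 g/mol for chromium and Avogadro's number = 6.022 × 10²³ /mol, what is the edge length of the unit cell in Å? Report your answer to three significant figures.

With Z = 2 atoms per BCC cell, a³ = Z·M/(N_A·ρ) = 2 × 52.00 / (6.022 × 10²³ × 7.160 g/cm³) = 2.412 × 10^-23 cm³.
a = (2.412 × 10^-23)^(1/3) = 2.889 × 10^-8 cm = 2.89 Å.

2.89 Å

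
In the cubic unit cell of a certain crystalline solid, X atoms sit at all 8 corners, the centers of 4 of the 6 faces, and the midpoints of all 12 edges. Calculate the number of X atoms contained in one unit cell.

6

Corner atoms are shared by 8 cells (1/8 each), face atoms by 2 (1/2 each), edge atoms by 4 (1/4 each).
Net atoms = 8 × 1/8 + 4 × 1/2 + 12 × 1/4 = 1 + 2 + 3 = 6.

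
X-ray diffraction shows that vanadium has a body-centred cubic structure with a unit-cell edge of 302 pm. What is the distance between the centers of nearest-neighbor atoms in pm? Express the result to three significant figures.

262 pm

In a BCC structure, atoms touch along the body diagonal, so √3·a = 4r; the nearest-neighbor distance equals 2r = 0.8660·a.
d = 0.8660 × 302 = 262 pm.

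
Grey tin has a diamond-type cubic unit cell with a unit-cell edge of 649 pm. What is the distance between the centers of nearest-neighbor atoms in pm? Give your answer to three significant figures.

281 pm

In a diamond cubic structure, nearest neighbors lie along the body diagonal with √3·a = 8r; the nearest-neighbor distance equals 2r = 0.4330·a.
d = 0.4330 × 649 = 281 pm.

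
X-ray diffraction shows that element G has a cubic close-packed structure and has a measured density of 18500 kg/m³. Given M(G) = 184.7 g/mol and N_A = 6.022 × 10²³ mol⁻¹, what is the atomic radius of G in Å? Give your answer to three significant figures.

1.43 Å

For an FCC cell (Z = 4), a³ = Z·M/(N_A·ρ) = 4 × 184.7 / (6.022 × 10²³ × 18.50) = 6.632 × 10^-23 cm³, so a = 4.048 × 10^-8 cm = 4.048 Å.
Atoms touch along the face diagonal, so √2·a = 4r, so r = 0.3536 × a = 1.43 Å.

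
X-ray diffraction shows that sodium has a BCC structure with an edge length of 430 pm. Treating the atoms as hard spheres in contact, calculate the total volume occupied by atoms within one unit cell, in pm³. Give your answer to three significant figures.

5.41 × 10^7 pm³

In a BCC lattice atoms touch along the body diagonal, so √3·a = 4r, so r = 0.4330a = 186.2 pm.
V_atoms = Z × (4/3)πr³ = 2 × (4/3)π × (186.2)³ = 5.41 × 10^7 pm³.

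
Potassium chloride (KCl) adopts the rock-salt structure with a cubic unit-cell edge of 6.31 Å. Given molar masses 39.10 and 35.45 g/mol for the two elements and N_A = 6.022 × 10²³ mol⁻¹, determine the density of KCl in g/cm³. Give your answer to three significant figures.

The rock-salt structure contains Z = 4 formula units per cell; M(KCl) = 39.10 + 35.45 = 74.55 g/mol.
a³ = (6.310 × 10^-8 cm)³ = 2.512 × 10^-22 cm³.
ρ = 4 × 74.55 / (6.022 × 10²³ × 2.512 × 10^-22) = 1.971 g/cm³.

1.97 g/cm³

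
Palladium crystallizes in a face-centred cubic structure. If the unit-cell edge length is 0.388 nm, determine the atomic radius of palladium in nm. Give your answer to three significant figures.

0.137 nm

In an FCC lattice, atoms touch along the face diagonal, so √2·a = 4r.
r = √2·a/4 = 1.4142 × 0.388 / 4 = 0.137 nm.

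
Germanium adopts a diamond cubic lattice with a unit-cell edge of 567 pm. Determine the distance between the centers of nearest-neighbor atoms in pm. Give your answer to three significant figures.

In a diamond cubic structure, nearest neighbors lie along the body diagonal with √3·a = 8r; the nearest-neighbor distance equals 2r = 0.4330·a.
d = 0.4330 × 567 = 246 pm.

246 pm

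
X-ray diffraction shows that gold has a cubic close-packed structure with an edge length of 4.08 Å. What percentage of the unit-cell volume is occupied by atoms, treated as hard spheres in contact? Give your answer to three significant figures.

74.0%

In an FCC lattice atoms touch along the face diagonal, so √2·a = 4r, so r = 0.3536a = 1.442 Å.
Packing fraction = Z·(4/3)πr³ / a³ = 4 × (4/3)π × (1.442)³ / (4.08)³ = 0.7405 = 74.0%.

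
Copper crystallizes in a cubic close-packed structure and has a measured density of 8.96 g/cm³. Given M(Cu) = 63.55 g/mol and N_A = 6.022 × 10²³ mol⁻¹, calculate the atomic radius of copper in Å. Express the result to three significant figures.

For an FCC cell (Z = 4), a³ = Z·M/(N_A·ρ) = 4 × 63.55 / (6.022 × 10²³ × 8.960) = 4.711 × 10^-23 cm³, so a = 3.612 × 10^-8 cm = 3.612 Å.
Atoms touch along the face diagonal, so √2·a = 4r, so r = 0.3536 × a = 1.28 Å.

1.28 Å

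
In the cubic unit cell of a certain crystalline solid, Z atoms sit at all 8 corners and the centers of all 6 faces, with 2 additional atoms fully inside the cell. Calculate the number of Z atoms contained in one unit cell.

6

Corner atoms are shared by 8 cells (1/8 each), face atoms by 2 (1/2 each), interior atoms are unshared.
Net atoms = 8 × 1/8 + 6 × 1/2 + 2 = 1 + 3 + 2 = 6.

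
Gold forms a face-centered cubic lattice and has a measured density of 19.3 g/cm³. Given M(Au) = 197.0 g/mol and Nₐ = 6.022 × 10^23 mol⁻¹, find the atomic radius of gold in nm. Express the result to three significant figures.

For an FCC cell (Z = 4), a³ = Z·M/(N_A·ρ) = 4 × 197.0 / (6.022 × 10²³ × 19.30) = 6.780 × 10^-23 cm³, so a = 4.078 × 10^-8 cm = 0.4078 nm.
Atoms touch along the face diagonal, so √2·a = 4r, so r = 0.3536 × a = 0.144 nm.

0.144 nm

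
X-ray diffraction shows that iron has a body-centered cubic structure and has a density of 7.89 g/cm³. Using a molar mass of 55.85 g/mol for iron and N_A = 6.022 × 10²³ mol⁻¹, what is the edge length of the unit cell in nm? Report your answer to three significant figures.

0.286 nm

With Z = 2 atoms per BCC cell, a³ = Z·M/(N_A·ρ) = 2 × 55.85 / (6.022 × 10²³ × 7.890 g/cm³) = 2.351 × 10^-23 cm³.
a = (2.351 × 10^-23)^(1/3) = 2.865 × 10^-8 cm = 0.286 nm.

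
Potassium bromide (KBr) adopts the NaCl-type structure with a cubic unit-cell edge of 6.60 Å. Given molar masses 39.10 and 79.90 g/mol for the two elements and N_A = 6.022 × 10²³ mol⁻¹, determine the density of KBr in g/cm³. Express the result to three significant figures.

The NaCl-type structure contains Z = 4 formula units per cell; M(KBr) = 39.10 + 79.90 = 119.0 g/mol.
a³ = (6.600 × 10^-8 cm)³ = 2.875 × 10^-22 cm³.
ρ = 4 × 119.0 / (6.022 × 10²³ × 2.875 × 10^-22) = 2.749 g/cm³.

2.75 g/cm³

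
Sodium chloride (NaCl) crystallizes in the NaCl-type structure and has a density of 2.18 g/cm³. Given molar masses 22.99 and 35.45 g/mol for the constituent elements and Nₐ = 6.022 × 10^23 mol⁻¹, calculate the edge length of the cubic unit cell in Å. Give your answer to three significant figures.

5.63 Å

M(NaCl) = 58.44 g/mol; Z = 4 formula units per cell.
a³ = Z·M/(N_A·ρ) = 4 × 58.44 / (6.022 × 10²³ × 2.18) = 1.781 × 10^-22 cm³, so a = 5.626 × 10^-8 cm = 5.63 Å.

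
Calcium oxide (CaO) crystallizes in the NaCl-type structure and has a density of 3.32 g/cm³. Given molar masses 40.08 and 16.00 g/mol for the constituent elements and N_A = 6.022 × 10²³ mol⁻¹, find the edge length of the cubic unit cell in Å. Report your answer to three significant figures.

M(CaO) = 56.08 g/mol; Z = 4 formula units per cell.
a³ = Z·M/(N_A·ρ) = 4 × 56.08 / (6.022 × 10²³ × 3.32) = 1.122 × 10^-22 cm³, so a = 4.823 × 10^-8 cm = 4.82 Å.

4.82 Å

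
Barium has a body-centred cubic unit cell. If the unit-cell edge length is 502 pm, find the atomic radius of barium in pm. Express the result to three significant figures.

217 pm

In a BCC lattice, atoms touch along the body diagonal, so √3·a = 4r.
r = √3·a/4 = 1.7321 × 502 / 4 = 217 pm.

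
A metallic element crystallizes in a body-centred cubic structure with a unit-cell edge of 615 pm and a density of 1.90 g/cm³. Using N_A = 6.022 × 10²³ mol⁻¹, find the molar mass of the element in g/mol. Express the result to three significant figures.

A BCC cell has Z = 2 atoms; a = 6.150 × 10^-8 cm.
M = ρ·N_A·a³/Z = 1.90 × 6.022 × 10²³ × 2.326 × 10^-22 / 2 = 133 g/mol.

133 g/mol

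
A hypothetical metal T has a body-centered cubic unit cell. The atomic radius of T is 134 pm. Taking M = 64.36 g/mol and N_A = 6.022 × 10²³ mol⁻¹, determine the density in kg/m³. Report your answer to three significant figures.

7210 kg/m³

In a BCC lattice, atoms touch along the body diagonal, so √3·a = 4r, giving a = 309.5 pm = 3.095 × 10^-8 cm.
With Z = 2, ρ = Z·M/(N_A·a³) = 2 × 64.36 / (6.022 × 10²³ × 2.964 × 10^-23) = 7.213 g/cm³ = 7210 kg/m³.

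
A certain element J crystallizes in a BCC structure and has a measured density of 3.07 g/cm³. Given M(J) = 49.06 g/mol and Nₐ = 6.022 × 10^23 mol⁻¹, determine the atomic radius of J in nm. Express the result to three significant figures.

0.163 nm

For a BCC cell (Z = 2), a³ = Z·M/(N_A·ρ) = 2 × 49.06 / (6.022 × 10²³ × 3.070) = 5.307 × 10^-23 cm³, so a = 3.758 × 10^-8 cm = 0.3758 nm.
Atoms touch along the body diagonal, so √3·a = 4r, so r = 0.4330 × a = 0.163 nm.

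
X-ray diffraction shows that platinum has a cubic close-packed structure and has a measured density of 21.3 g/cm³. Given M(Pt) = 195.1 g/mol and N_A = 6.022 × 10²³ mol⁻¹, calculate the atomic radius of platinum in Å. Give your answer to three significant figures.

1.39 Å

For an FCC cell (Z = 4), a³ = Z·M/(N_A·ρ) = 4 × 195.1 / (6.022 × 10²³ × 21.30) = 6.084 × 10^-23 cm³, so a = 3.933 × 10^-8 cm = 3.933 Å.
Atoms touch along the face diagonal, so √2·a = 4r, so r = 0.3536 × a = 1.39 Å.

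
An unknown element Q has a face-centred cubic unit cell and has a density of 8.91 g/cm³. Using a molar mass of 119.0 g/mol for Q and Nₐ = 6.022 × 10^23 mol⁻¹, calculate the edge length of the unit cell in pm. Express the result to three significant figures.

With Z = 4 atoms per FCC cell, a³ = Z·M/(N_A·ρ) = 4 × 119.0 / (6.022 × 10²³ × 8.910 g/cm³) = 8.871 × 10^-23 cm³.
a = (8.871 × 10^-23)^(1/3) = 4.460 × 10^-8 cm = 446 pm.

446 pm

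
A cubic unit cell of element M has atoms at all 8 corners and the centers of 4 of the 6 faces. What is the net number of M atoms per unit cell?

3

Corner atoms are shared by 8 cells (1/8 each), face atoms by 2 (1/2 each).
Net atoms = 8 × 1/8 + 4 × 1/2 = 1 + 2 = 3.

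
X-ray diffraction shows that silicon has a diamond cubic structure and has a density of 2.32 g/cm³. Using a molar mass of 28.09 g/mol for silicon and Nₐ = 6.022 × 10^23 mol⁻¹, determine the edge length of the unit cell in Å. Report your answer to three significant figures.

5.44 Å

With Z = 8 atoms per diamond cubic cell, a³ = Z·M/(N_A·ρ) = 8 × 28.09 / (6.022 × 10²³ × 2.320 g/cm³) = 1.608 × 10^-22 cm³.
a = (1.608 × 10^-22)^(1/3) = 5.438 × 10^-8 cm = 5.44 Å.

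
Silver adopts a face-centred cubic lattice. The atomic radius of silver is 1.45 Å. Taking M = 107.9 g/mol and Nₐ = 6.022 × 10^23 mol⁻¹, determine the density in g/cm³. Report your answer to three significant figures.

In an FCC lattice, atoms touch along the face diagonal, so √2·a = 4r, giving a = 4.101 Å = 4.101 × 10^-8 cm.
With Z = 4, ρ = Z·M/(N_A·a³) = 4 × 107.9 / (6.022 × 10²³ × 6.898 × 10^-23) = 10.39 g/cm³.

10.4 g/cm³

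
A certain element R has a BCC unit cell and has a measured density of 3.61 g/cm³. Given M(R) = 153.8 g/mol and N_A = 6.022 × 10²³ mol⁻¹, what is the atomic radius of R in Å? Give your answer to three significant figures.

For a BCC cell (Z = 2), a³ = Z·M/(N_A·ρ) = 2 × 153.8 / (6.022 × 10²³ × 3.610) = 1.415 × 10^-22 cm³, so a = 5.211 × 10^-8 cm = 5.211 Å.
Atoms touch along the body diagonal, so √3·a = 4r, so r = 0.4330 × a = 2.26 Å.

2.26 Å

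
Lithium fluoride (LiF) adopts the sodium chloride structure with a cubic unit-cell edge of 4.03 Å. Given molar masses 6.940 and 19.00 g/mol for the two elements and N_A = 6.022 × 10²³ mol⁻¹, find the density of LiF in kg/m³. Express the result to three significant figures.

2630 kg/m³

The sodium chloride structure contains Z = 4 formula units per cell; M(LiF) = 6.940 + 19.00 = 25.94 g/mol.
a³ = (4.030 × 10^-8 cm)³ = 6.545 × 10^-23 cm³.
ρ = 4 × 25.94 / (6.022 × 10²³ × 6.545 × 10^-23) = 2.633 g/cm³ = 2630 kg/m³.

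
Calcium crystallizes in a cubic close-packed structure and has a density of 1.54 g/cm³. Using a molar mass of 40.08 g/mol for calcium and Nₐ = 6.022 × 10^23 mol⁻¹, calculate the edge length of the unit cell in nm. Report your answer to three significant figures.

0.557 nm

With Z = 4 atoms per FCC cell, a³ = Z·M/(N_A·ρ) = 4 × 40.08 / (6.022 × 10²³ × 1.540 g/cm³) = 1.729 × 10^-22 cm³.
a = (1.729 × 10^-22)^(1/3) = 5.571 × 10^-8 cm = 0.557 nm.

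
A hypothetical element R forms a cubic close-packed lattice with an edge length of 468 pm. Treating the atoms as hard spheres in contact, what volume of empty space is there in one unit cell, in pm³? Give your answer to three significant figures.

In an FCC lattice atoms touch along the face diagonal, so √2·a = 4r, so r = 0.3536a = 165.5 pm.
V_cell = a³ = 1.025 × 10^8 pm³; V_atoms = 4 × (4/3)πr³ = 7.590 × 10^7 pm³.
Empty space = 1.025 × 10^8 − 7.590 × 10^7 = 2.66 × 10^7 pm³.

2.66 × 10^7 pm³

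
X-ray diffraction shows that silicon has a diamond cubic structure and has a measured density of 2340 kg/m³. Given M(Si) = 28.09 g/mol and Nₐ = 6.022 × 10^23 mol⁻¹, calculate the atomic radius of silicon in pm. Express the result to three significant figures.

For a diamond cubic cell (Z = 8), a³ = Z·M/(N_A·ρ) = 8 × 28.09 / (6.022 × 10²³ × 2.340) = 1.595 × 10^-22 cm³, so a = 5.423 × 10^-8 cm = 542.3 pm.
Nearest neighbors lie along the body diagonal with √3·a = 8r, so r = 0.2165 × a = 117 pm.

117 pm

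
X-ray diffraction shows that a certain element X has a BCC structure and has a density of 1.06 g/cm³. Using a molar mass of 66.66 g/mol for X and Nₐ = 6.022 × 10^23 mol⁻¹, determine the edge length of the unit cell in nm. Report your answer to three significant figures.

0.593 nm

With Z = 2 atoms per BCC cell, a³ = Z·M/(N_A·ρ) = 2 × 66.66 / (6.022 × 10²³ × 1.060 g/cm³) = 2.089 × 10^-22 cm³.
a = (2.089 × 10^-22)^(1/3) = 5.933 × 10^-8 cm = 0.593 nm.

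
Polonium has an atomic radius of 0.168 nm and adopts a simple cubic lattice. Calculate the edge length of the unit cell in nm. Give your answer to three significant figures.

0.336 nm

In a simple cubic lattice, atoms touch along the cell edge, so a = 2r.
a = 2r = 2 × 0.168 = 0.336 nm.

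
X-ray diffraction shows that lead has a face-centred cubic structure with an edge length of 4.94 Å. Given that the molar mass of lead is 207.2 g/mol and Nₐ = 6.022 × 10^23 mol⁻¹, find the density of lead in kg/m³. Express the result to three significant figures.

11400 kg/m³

An FCC unit cell contains Z = 4 atoms.
Cell volume: a³ = (4.94 Å)³ = (4.940 × 10^-8 cm)³ = 1.206 × 10^-22 cm³.
ρ = Z·M/(N_A·a³) = 4 × 207.2 / (6.022 × 10²³ × 1.206 × 10^-22) = 11.42 g/cm³ = 11400 kg/m³.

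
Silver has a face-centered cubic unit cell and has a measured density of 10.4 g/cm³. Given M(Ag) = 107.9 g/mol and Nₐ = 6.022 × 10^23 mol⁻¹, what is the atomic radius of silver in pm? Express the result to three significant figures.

145 pm

For an FCC cell (Z = 4), a³ = Z·M/(N_A·ρ) = 4 × 107.9 / (6.022 × 10²³ × 10.40) = 6.891 × 10^-23 cm³, so a = 4.100 × 10^-8 cm = 410.0 pm.
Atoms touch along the face diagonal, so √2·a = 4r, so r = 0.3536 × a = 145 pm.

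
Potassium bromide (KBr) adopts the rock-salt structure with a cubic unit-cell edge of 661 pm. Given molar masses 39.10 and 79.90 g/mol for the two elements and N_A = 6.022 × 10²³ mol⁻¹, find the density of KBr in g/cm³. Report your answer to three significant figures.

2.74 g/cm³

The rock-salt structure contains Z = 4 formula units per cell; M(KBr) = 39.10 + 79.90 = 119.0 g/mol.
a³ = (6.610 × 10^-8 cm)³ = 2.888 × 10^-22 cm³.
ρ = 4 × 119.0 / (6.022 × 10²³ × 2.888 × 10^-22) = 2.737 g/cm³.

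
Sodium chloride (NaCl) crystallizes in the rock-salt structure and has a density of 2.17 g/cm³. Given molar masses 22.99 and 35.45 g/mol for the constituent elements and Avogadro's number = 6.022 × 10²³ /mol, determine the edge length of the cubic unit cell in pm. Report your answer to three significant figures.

563 pm

M(NaCl) = 58.44 g/mol; Z = 4 formula units per cell.
a³ = Z·M/(N_A·ρ) = 4 × 58.44 / (6.022 × 10²³ × 2.17) = 1.789 × 10^-22 cm³, so a = 5.635 × 10^-8 cm = 563 pm.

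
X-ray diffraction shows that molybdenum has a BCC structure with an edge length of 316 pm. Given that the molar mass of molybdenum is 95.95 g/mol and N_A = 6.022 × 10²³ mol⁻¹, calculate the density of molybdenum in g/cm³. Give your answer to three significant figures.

A BCC unit cell contains Z = 2 atoms.
Cell volume: a³ = (316 pm)³ = (3.160 × 10^-8 cm)³ = 3.155 × 10^-23 cm³.
ρ = Z·M/(N_A·a³) = 2 × 95.95 / (6.022 × 10²³ × 3.155 × 10^-23) = 10.10 g/cm³.

10.1 g/cm³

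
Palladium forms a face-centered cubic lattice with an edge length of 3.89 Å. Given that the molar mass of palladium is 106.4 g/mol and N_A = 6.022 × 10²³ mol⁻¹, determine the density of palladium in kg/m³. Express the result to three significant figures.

An FCC unit cell contains Z = 4 atoms.
Cell volume: a³ = (3.89 Å)³ = (3.890 × 10^-8 cm)³ = 5.886 × 10^-23 cm³.
ρ = Z·M/(N_A·a³) = 4 × 106.4 / (6.022 × 10²³ × 5.886 × 10^-23) = 12.01 g/cm³ = 12000 kg/m³.

12000 kg/m³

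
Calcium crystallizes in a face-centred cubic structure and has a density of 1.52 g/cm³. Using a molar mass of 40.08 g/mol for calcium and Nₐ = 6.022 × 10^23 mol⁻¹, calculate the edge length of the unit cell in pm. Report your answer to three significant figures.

560 pm

With Z = 4 atoms per FCC cell, a³ = Z·M/(N_A·ρ) = 4 × 40.08 / (6.022 × 10²³ × 1.520 g/cm³) = 1.751 × 10^-22 cm³.
a = (1.751 × 10^-22)^(1/3) = 5.595 × 10^-8 cm = 560 pm.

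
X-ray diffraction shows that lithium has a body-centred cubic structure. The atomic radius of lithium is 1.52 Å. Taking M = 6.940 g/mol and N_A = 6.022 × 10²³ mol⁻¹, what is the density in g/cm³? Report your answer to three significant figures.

0.533 g/cm³

In a BCC lattice, atoms touch along the body diagonal, so √3·a = 4r, giving a = 3.510 Å = 3.510 × 10^-8 cm.
With Z = 2, ρ = Z·M/(N_A·a³) = 2 × 6.940 / (6.022 × 10²³ × 4.325 × 10^-23) = 0.5329 g/cm³.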